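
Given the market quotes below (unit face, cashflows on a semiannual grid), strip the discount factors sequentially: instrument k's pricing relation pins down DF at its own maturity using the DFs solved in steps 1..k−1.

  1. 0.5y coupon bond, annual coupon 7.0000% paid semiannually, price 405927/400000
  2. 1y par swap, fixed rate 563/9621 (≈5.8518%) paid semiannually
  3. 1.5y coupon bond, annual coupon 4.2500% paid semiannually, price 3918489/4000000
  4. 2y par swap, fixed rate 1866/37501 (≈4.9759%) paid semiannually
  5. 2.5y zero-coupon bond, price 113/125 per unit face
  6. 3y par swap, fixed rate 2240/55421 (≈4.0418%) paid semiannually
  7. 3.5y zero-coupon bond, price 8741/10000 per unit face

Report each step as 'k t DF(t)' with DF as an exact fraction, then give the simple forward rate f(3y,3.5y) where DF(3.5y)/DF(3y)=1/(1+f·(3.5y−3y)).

step 1 [0.5y] bond c/2=7/200: DF=(405927/400000 − 7/200·(0))/(1+7/200) = 1961/2000 ≈ 0.980500
step 2 [1y] swap r/2=563/19242: DF=(1 − 563/19242·(0.980500))/(1+563/19242) = 9437/10000 ≈ 0.943700
step 3 [1.5y] bond c/2=17/800: DF=(3918489/4000000 − 17/800·(0.980500+0.943700))/(1+17/800) = 1149/1250 ≈ 0.919200
step 4 [2y] swap r/2=933/37501: DF=(1 − 933/37501·(0.980500+0.943700+0.919200))/(1+933/37501) = 9067/10000 ≈ 0.906700
step 5 [2.5y] zero: DF = P = 113/125 ≈ 0.904000
step 6 [3y] swap r/2=1120/55421: DF=(1 − 1120/55421·(0.980500+0.943700+0.919200+0.906700+0.904000))/(1+1120/55421) = 111/125 ≈ 0.888000
step 7 [3.5y] zero: DF = P = 8741/10000 ≈ 0.874100

1 1/2 1961/2000
2 1 9437/10000
3 3/2 1149/1250
4 2 9067/10000
5 5/2 113/125
6 3 111/125
7 7/2 8741/10000
f(3y,3.5y) = ((111/125)/(8741/10000) − 1)/(1/2) = 278/8741 ≈ 3.1804%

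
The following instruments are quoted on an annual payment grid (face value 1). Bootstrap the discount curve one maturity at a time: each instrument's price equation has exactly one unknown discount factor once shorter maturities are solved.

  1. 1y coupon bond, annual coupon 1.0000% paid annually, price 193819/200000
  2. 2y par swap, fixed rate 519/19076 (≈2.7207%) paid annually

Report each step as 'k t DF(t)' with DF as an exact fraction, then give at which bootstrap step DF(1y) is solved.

step 1 [1y] bond c/1=1/100: DF=(193819/200000 − 1/100·(0))/(1+1/100) = 1919/2000 ≈ 0.959500
step 2 [2y] swap r/1=519/19076: DF=(1 − 519/19076·(0.959500))/(1+519/19076) = 9481/10000 ≈ 0.948100

1 1 1919/2000
2 2 9481/10000
DF(1y) is solved at step 1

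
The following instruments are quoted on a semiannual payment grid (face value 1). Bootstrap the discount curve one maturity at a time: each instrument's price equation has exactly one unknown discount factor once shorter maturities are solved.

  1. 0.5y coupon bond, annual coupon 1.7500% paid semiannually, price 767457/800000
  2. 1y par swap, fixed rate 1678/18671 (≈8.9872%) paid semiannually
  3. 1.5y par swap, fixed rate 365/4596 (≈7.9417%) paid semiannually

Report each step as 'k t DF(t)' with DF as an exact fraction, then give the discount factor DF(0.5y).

1 1/2 951/1000
2 1 9161/10000
3 3/2 1781/2000
DF(0.5y) = 951/1000 ≈ 0.951000

step 1 [0.5y] bond c/2=7/800: DF=(767457/800000 − 7/800·(0))/(1+7/800) = 951/1000 ≈ 0.951000
step 2 [1y] swap r/2=839/18671: DF=(1 − 839/18671·(0.951000))/(1+839/18671) = 9161/10000 ≈ 0.916100
step 3 [1.5y] swap r/2=365/9192: DF=(1 − 365/9192·(0.951000+0.916100))/(1+365/9192) = 1781/2000 ≈ 0.890500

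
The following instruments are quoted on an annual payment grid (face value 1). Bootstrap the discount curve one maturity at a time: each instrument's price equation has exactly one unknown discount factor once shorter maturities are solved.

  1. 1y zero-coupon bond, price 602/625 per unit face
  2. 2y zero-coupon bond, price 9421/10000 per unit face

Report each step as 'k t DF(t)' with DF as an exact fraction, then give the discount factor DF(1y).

1 1 602/625
2 2 9421/10000
DF(1y) = 602/625 ≈ 0.963200

step 1 [1y] zero: DF = P = 602/625 ≈ 0.963200
step 2 [2y] zero: DF = P = 9421/10000 ≈ 0.942100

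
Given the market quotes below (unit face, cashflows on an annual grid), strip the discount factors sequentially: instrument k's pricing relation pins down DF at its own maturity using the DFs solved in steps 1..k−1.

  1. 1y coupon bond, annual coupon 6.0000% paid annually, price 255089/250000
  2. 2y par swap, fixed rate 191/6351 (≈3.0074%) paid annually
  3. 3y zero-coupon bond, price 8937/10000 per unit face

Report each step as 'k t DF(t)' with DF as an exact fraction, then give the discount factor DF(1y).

1 1 4813/5000
2 2 9427/10000
3 3 8937/10000
DF(1y) = 4813/5000 ≈ 0.962600

step 1 [1y] bond c/1=3/50: DF=(255089/250000 − 3/50·(0))/(1+3/50) = 4813/5000 ≈ 0.962600
step 2 [2y] swap r/1=191/6351: DF=(1 − 191/6351·(0.962600))/(1+191/6351) = 9427/10000 ≈ 0.942700
step 3 [3y] zero: DF = P = 8937/10000 ≈ 0.893700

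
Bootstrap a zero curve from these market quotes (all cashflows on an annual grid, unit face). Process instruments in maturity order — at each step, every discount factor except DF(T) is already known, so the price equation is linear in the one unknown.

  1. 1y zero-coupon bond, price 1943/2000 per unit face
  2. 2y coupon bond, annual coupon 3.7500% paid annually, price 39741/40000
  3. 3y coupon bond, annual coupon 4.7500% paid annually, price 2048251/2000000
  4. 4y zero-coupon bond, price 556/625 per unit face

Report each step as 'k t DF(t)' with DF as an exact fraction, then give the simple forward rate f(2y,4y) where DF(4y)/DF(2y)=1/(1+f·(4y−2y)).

step 1 [1y] zero: DF = P = 1943/2000 ≈ 0.971500
step 2 [2y] bond c/1=3/80: DF=(39741/40000 − 3/80·(0.971500))/(1+3/80) = 369/400 ≈ 0.922500
step 3 [3y] bond c/1=19/400: DF=(2048251/2000000 − 19/400·(0.971500+0.922500))/(1+19/400) = 4459/5000 ≈ 0.891800
step 4 [4y] zero: DF = P = 556/625 ≈ 0.889600

1 1 1943/2000
2 2 369/400
3 3 4459/5000
4 4 556/625
f(2y,4y) = ((369/400)/(556/625) − 1)/(2) = 329/17792 ≈ 1.8491%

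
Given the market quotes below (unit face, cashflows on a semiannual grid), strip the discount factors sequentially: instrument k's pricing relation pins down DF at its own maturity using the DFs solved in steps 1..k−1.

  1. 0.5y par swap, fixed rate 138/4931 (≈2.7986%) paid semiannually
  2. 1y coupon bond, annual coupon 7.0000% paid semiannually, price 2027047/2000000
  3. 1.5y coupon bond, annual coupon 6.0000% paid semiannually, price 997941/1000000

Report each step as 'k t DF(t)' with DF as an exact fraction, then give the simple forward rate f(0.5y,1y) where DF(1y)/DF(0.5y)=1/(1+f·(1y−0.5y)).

step 1 [0.5y] swap r/2=69/4931: DF=(1 − 69/4931·(0))/(1+69/4931) = 4931/5000 ≈ 0.986200
step 2 [1y] bond c/2=7/200: DF=(2027047/2000000 − 7/200·(0.986200))/(1+7/200) = 9459/10000 ≈ 0.945900
step 3 [1.5y] bond c/2=3/100: DF=(997941/1000000 − 3/100·(0.986200+0.945900))/(1+3/100) = 4563/5000 ≈ 0.912600

1 1/2 4931/5000
2 1 9459/10000
3 3/2 4563/5000
f(0.5y,1y) = ((4931/5000)/(9459/10000) − 1)/(1/2) = 806/9459 ≈ 8.5210%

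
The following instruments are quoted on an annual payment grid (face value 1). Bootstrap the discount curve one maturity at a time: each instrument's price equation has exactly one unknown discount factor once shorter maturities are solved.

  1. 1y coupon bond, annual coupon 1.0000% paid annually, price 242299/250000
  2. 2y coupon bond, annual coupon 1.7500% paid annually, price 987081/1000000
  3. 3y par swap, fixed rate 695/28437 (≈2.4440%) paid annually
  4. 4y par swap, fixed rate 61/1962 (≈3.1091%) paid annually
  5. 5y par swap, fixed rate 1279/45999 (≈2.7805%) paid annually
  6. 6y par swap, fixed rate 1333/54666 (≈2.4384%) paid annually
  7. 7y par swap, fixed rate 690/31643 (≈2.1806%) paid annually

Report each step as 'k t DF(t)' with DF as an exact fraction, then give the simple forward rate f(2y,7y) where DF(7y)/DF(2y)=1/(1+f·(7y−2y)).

step 1 [1y] bond c/1=1/100: DF=(242299/250000 − 1/100·(0))/(1+1/100) = 2399/2500 ≈ 0.959600
step 2 [2y] bond c/1=7/400: DF=(987081/1000000 − 7/400·(0.959600))/(1+7/400) = 596/625 ≈ 0.953600
step 3 [3y] swap r/1=695/28437: DF=(1 − 695/28437·(0.959600+0.953600))/(1+695/28437) = 1861/2000 ≈ 0.930500
step 4 [4y] swap r/1=61/1962: DF=(1 − 61/1962·(0.959600+0.953600+0.930500))/(1+61/1962) = 8841/10000 ≈ 0.884100
step 5 [5y] swap r/1=1279/45999: DF=(1 − 1279/45999·(0.959600+0.953600+0.930500+0.884100))/(1+1279/45999) = 8721/10000 ≈ 0.872100
step 6 [6y] swap r/1=1333/54666: DF=(1 − 1333/54666·(0.959600+0.953600+0.930500+0.884100+0.872100))/(1+1333/54666) = 8667/10000 ≈ 0.866700
step 7 [7y] swap r/1=690/31643: DF=(1 − 690/31643·(0.959600+0.953600+0.930500+0.884100+0.872100+0.866700))/(1+690/31643) = 431/500 ≈ 0.862000

1 1 2399/2500
2 2 596/625
3 3 1861/2000
4 4 8841/10000
5 5 8721/10000
6 6 8667/10000
7 7 431/500
f(2y,7y) = ((596/625)/(431/500) − 1)/(5) = 229/10775 ≈ 2.1253%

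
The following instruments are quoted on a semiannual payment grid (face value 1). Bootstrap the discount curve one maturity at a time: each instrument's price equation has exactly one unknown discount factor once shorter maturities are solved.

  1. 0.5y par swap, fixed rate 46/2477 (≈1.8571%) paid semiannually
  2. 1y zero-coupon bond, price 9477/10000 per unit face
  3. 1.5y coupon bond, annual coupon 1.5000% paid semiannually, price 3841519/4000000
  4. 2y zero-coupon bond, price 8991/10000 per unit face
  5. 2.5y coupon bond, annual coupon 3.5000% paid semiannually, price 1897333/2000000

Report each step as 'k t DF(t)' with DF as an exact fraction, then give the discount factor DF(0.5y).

1 1/2 2477/2500
2 1 9477/10000
3 3/2 2347/2500
4 2 8991/10000
5 5/2 4337/5000
DF(0.5y) = 2477/2500 ≈ 0.990800

step 1 [0.5y] swap r/2=23/2477: DF=(1 − 23/2477·(0))/(1+23/2477) = 2477/2500 ≈ 0.990800
step 2 [1y] zero: DF = P = 9477/10000 ≈ 0.947700
step 3 [1.5y] bond c/2=3/400: DF=(3841519/4000000 − 3/400·(0.990800+0.947700))/(1+3/400) = 2347/2500 ≈ 0.938800
step 4 [2y] zero: DF = P = 8991/10000 ≈ 0.899100
step 5 [2.5y] bond c/2=7/400: DF=(1897333/2000000 − 7/400·(0.990800+0.947700+0.938800+0.899100))/(1+7/400) = 4337/5000 ≈ 0.867400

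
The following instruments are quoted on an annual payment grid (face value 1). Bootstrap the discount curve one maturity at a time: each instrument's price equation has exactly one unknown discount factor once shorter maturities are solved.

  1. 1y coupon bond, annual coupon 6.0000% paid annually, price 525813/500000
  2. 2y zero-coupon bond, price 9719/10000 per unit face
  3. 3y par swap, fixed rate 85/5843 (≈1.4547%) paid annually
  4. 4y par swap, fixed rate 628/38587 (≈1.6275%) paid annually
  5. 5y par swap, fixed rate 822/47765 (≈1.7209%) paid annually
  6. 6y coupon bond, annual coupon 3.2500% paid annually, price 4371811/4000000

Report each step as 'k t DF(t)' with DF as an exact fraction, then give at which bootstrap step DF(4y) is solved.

step 1 [1y] bond c/1=3/50: DF=(525813/500000 − 3/50·(0))/(1+3/50) = 9921/10000 ≈ 0.992100
step 2 [2y] zero: DF = P = 9719/10000 ≈ 0.971900
step 3 [3y] swap r/1=85/5843: DF=(1 − 85/5843·(0.992100+0.971900))/(1+85/5843) = 383/400 ≈ 0.957500
step 4 [4y] swap r/1=628/38587: DF=(1 − 628/38587·(0.992100+0.971900+0.957500))/(1+628/38587) = 2343/2500 ≈ 0.937200
step 5 [5y] swap r/1=822/47765: DF=(1 − 822/47765·(0.992100+0.971900+0.957500+0.937200))/(1+822/47765) = 4589/5000 ≈ 0.917800
step 6 [6y] bond c/1=13/400: DF=(4371811/4000000 − 13/400·(0.992100+0.971900+0.957500+0.937200+0.917800))/(1+13/400) = 4541/5000 ≈ 0.908200

1 1 9921/10000
2 2 9719/10000
3 3 383/400
4 4 2343/2500
5 5 4589/5000
6 6 4541/5000
DF(4y) is solved at step 4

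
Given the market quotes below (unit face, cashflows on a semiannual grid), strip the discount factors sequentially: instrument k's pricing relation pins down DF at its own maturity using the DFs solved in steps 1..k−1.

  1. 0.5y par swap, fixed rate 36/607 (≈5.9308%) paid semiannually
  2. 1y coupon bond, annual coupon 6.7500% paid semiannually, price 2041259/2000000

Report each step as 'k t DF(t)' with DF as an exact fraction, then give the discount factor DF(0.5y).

1 1/2 607/625
2 1 2389/2500
DF(0.5y) = 607/625 ≈ 0.971200

step 1 [0.5y] swap r/2=18/607: DF=(1 − 18/607·(0))/(1+18/607) = 607/625 ≈ 0.971200
step 2 [1y] bond c/2=27/800: DF=(2041259/2000000 − 27/800·(0.971200))/(1+27/800) = 2389/2500 ≈ 0.955600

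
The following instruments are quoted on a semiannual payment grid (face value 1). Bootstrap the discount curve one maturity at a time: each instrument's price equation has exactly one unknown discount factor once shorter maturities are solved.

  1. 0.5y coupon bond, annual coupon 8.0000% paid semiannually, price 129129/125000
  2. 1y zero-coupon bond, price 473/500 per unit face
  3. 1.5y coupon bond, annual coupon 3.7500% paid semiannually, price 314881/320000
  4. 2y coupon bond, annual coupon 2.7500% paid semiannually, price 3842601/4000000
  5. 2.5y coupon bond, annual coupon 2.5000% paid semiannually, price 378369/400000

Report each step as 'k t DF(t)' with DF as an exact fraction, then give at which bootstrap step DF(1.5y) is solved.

step 1 [0.5y] bond c/2=1/25: DF=(129129/125000 − 1/25·(0))/(1+1/25) = 9933/10000 ≈ 0.993300
step 2 [1y] zero: DF = P = 473/500 ≈ 0.946000
step 3 [1.5y] bond c/2=3/160: DF=(314881/320000 − 3/160·(0.993300+0.946000))/(1+3/160) = 4651/5000 ≈ 0.930200
step 4 [2y] bond c/2=11/800: DF=(3842601/4000000 − 11/800·(0.993300+0.946000+0.930200))/(1+11/800) = 9087/10000 ≈ 0.908700
step 5 [2.5y] bond c/2=1/80: DF=(378369/400000 − 1/80·(0.993300+0.946000+0.930200+0.908700))/(1+1/80) = 2219/2500 ≈ 0.887600

1 1/2 9933/10000
2 1 473/500
3 3/2 4651/5000
4 2 9087/10000
5 5/2 2219/2500
DF(1.5y) is solved at step 3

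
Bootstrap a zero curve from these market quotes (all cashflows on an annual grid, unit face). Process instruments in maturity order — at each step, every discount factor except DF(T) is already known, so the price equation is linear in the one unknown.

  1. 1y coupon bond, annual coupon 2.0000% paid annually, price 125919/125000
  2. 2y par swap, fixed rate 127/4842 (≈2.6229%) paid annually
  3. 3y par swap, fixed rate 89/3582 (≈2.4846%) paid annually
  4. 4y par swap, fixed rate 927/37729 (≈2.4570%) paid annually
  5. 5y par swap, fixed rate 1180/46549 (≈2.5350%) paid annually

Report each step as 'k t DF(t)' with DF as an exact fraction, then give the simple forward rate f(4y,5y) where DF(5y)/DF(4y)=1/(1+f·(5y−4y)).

step 1 [1y] bond c/1=1/50: DF=(125919/125000 − 1/50·(0))/(1+1/50) = 2469/2500 ≈ 0.987600
step 2 [2y] swap r/1=127/4842: DF=(1 − 127/4842·(0.987600))/(1+127/4842) = 2373/2500 ≈ 0.949200
step 3 [3y] swap r/1=89/3582: DF=(1 − 89/3582·(0.987600+0.949200))/(1+89/3582) = 1161/1250 ≈ 0.928800
step 4 [4y] swap r/1=927/37729: DF=(1 − 927/37729·(0.987600+0.949200+0.928800))/(1+927/37729) = 9073/10000 ≈ 0.907300
step 5 [5y] swap r/1=1180/46549: DF=(1 − 1180/46549·(0.987600+0.949200+0.928800+0.907300))/(1+1180/46549) = 441/500 ≈ 0.882000

1 1 2469/2500
2 2 2373/2500
3 3 1161/1250
4 4 9073/10000
5 5 441/500
f(4y,5y) = ((9073/10000)/(441/500) − 1)/(1) = 253/8820 ≈ 2.8685%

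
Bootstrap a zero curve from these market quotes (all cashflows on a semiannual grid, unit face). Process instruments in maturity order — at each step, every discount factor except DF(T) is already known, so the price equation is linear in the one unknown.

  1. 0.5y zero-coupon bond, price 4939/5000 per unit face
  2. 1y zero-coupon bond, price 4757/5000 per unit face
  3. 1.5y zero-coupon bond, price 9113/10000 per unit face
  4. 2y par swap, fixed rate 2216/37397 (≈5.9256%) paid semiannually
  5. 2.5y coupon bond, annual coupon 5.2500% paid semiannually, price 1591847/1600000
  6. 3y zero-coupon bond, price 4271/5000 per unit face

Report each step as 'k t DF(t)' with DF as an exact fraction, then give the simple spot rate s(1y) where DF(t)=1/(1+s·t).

1 1/2 4939/5000
2 1 4757/5000
3 3/2 9113/10000
4 2 2223/2500
5 5/2 4369/5000
6 3 4271/5000
s(1y) = (1/(4757/5000) − 1)/(1) = 243/4757 ≈ 5.1083%

step 1 [0.5y] zero: DF = P = 4939/5000 ≈ 0.987800
step 2 [1y] zero: DF = P = 4757/5000 ≈ 0.951400
step 3 [1.5y] zero: DF = P = 9113/10000 ≈ 0.911300
step 4 [2y] swap r/2=1108/37397: DF=(1 − 1108/37397·(0.987800+0.951400+0.911300))/(1+1108/37397) = 2223/2500 ≈ 0.889200
step 5 [2.5y] bond c/2=21/800: DF=(1591847/1600000 − 21/800·(0.987800+0.951400+0.911300+0.889200))/(1+21/800) = 4369/5000 ≈ 0.873800
step 6 [3y] zero: DF = P = 4271/5000 ≈ 0.854200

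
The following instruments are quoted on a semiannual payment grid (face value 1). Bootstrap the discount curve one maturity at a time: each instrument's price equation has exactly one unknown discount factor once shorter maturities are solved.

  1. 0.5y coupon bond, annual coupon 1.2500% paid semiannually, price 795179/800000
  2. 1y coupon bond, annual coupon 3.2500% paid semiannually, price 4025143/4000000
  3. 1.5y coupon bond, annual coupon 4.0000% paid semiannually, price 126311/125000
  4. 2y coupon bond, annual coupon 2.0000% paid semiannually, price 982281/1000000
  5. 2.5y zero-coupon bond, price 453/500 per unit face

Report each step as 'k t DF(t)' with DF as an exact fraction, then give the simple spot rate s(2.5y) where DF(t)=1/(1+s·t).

step 1 [0.5y] bond c/2=1/160: DF=(795179/800000 − 1/160·(0))/(1+1/160) = 4939/5000 ≈ 0.987800
step 2 [1y] bond c/2=13/800: DF=(4025143/4000000 − 13/800·(0.987800))/(1+13/800) = 609/625 ≈ 0.974400
step 3 [1.5y] bond c/2=1/50: DF=(126311/125000 − 1/50·(0.987800+0.974400))/(1+1/50) = 4761/5000 ≈ 0.952200
step 4 [2y] bond c/2=1/100: DF=(982281/1000000 − 1/100·(0.987800+0.974400+0.952200))/(1+1/100) = 9437/10000 ≈ 0.943700
step 5 [2.5y] zero: DF = P = 453/500 ≈ 0.906000

1 1/2 4939/5000
2 1 609/625
3 3/2 4761/5000
4 2 9437/10000
5 5/2 453/500
s(2.5y) = (1/(453/500) − 1)/(5/2) = 94/2265 ≈ 4.1501%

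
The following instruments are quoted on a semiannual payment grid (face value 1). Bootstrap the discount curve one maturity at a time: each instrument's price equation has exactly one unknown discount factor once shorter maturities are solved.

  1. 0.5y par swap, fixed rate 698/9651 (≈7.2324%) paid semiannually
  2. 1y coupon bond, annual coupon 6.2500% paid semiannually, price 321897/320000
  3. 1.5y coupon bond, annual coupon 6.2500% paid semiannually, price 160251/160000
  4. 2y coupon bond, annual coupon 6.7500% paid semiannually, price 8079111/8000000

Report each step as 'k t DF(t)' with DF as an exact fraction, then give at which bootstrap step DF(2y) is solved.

1 1/2 9651/10000
2 1 4731/5000
3 3/2 9133/10000
4 2 8847/10000
DF(2y) is solved at step 4

step 1 [0.5y] swap r/2=349/9651: DF=(1 − 349/9651·(0))/(1+349/9651) = 9651/10000 ≈ 0.965100
step 2 [1y] bond c/2=1/32: DF=(321897/320000 − 1/32·(0.965100))/(1+1/32) = 4731/5000 ≈ 0.946200
step 3 [1.5y] bond c/2=1/32: DF=(160251/160000 − 1/32·(0.965100+0.946200))/(1+1/32) = 9133/10000 ≈ 0.913300
step 4 [2y] bond c/2=27/800: DF=(8079111/8000000 − 27/800·(0.965100+0.946200+0.913300))/(1+27/800) = 8847/10000 ≈ 0.884700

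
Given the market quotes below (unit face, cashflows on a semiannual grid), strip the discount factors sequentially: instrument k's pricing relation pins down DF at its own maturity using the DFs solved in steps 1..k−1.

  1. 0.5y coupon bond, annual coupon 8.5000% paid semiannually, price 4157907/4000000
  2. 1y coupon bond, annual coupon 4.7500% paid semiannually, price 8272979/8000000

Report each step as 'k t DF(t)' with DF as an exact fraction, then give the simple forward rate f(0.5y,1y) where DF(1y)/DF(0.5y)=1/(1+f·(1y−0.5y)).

1 1/2 9971/10000
2 1 987/1000
f(0.5y,1y) = ((9971/10000)/(987/1000) − 1)/(1/2) = 101/4935 ≈ 2.0466%

step 1 [0.5y] bond c/2=17/400: DF=(4157907/4000000 − 17/400·(0))/(1+17/400) = 9971/10000 ≈ 0.997100
step 2 [1y] bond c/2=19/800: DF=(8272979/8000000 − 19/800·(0.997100))/(1+19/800) = 987/1000 ≈ 0.987000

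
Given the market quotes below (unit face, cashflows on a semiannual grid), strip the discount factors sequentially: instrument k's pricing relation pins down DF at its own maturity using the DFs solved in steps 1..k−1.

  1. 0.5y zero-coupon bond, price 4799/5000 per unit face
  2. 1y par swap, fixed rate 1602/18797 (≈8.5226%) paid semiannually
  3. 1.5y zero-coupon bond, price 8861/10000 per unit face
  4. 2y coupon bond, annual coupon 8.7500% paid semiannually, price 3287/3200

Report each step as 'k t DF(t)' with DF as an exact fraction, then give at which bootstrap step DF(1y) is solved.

1 1/2 4799/5000
2 1 9199/10000
3 3/2 8861/10000
4 2 4341/5000
DF(1y) is solved at step 2

step 1 [0.5y] zero: DF = P = 4799/5000 ≈ 0.959800
step 2 [1y] swap r/2=801/18797: DF=(1 − 801/18797·(0.959800))/(1+801/18797) = 9199/10000 ≈ 0.919900
step 3 [1.5y] zero: DF = P = 8861/10000 ≈ 0.886100
step 4 [2y] bond c/2=7/160: DF=(3287/3200 − 7/160·(0.959800+0.919900+0.886100))/(1+7/160) = 4341/5000 ≈ 0.868200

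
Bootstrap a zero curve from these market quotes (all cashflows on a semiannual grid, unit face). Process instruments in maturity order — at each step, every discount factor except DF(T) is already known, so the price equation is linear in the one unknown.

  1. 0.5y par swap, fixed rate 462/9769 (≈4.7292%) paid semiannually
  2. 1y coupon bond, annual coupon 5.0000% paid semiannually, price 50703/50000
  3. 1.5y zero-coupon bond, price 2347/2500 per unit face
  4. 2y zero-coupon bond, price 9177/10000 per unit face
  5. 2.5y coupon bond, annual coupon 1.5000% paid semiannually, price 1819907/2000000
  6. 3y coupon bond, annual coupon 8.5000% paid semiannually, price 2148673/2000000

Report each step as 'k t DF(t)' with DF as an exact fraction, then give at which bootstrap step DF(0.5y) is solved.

step 1 [0.5y] swap r/2=231/9769: DF=(1 − 231/9769·(0))/(1+231/9769) = 9769/10000 ≈ 0.976900
step 2 [1y] bond c/2=1/40: DF=(50703/50000 − 1/40·(0.976900))/(1+1/40) = 1931/2000 ≈ 0.965500
step 3 [1.5y] zero: DF = P = 2347/2500 ≈ 0.938800
step 4 [2y] zero: DF = P = 9177/10000 ≈ 0.917700
step 5 [2.5y] bond c/2=3/400: DF=(1819907/2000000 − 3/400·(0.976900+0.965500+0.938800+0.917700))/(1+3/400) = 8749/10000 ≈ 0.874900
step 6 [3y] bond c/2=17/400: DF=(2148673/2000000 − 17/400·(0.976900+0.965500+0.938800+0.917700+0.874900))/(1+17/400) = 21/25 ≈ 0.840000

1 1/2 9769/10000
2 1 1931/2000
3 3/2 2347/2500
4 2 9177/10000
5 5/2 8749/10000
6 3 21/25
DF(0.5y) is solved at step 1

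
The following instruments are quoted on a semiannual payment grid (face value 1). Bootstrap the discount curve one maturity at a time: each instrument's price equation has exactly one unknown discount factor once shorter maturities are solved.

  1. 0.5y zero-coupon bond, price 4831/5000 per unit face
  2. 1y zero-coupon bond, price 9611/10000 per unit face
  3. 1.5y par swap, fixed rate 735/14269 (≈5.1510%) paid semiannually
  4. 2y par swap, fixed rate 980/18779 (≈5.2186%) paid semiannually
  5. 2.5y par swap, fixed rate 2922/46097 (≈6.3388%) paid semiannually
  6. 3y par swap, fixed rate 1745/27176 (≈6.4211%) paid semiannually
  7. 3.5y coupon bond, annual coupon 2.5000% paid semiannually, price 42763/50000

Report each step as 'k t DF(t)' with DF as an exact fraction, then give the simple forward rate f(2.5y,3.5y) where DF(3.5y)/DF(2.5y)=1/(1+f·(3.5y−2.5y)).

1 1/2 4831/5000
2 1 9611/10000
3 3/2 1853/2000
4 2 451/500
5 5/2 8539/10000
6 3 1651/2000
7 7/2 486/625
f(2.5y,3.5y) = ((8539/10000)/(486/625) − 1)/(1) = 763/7776 ≈ 9.8122%

step 1 [0.5y] zero: DF = P = 4831/5000 ≈ 0.966200
step 2 [1y] zero: DF = P = 9611/10000 ≈ 0.961100
step 3 [1.5y] swap r/2=735/28538: DF=(1 − 735/28538·(0.966200+0.961100))/(1+735/28538) = 1853/2000 ≈ 0.926500
step 4 [2y] swap r/2=490/18779: DF=(1 − 490/18779·(0.966200+0.961100+0.926500))/(1+490/18779) = 451/500 ≈ 0.902000
step 5 [2.5y] swap r/2=1461/46097: DF=(1 − 1461/46097·(0.966200+0.961100+0.926500+0.902000))/(1+1461/46097) = 8539/10000 ≈ 0.853900
step 6 [3y] swap r/2=1745/54352: DF=(1 − 1745/54352·(0.966200+0.961100+0.926500+0.902000+0.853900))/(1+1745/54352) = 1651/2000 ≈ 0.825500
step 7 [3.5y] bond c/2=1/80: DF=(42763/50000 − 1/80·(0.966200+0.961100+0.926500+0.902000+0.853900+0.825500))/(1+1/80) = 486/625 ≈ 0.777600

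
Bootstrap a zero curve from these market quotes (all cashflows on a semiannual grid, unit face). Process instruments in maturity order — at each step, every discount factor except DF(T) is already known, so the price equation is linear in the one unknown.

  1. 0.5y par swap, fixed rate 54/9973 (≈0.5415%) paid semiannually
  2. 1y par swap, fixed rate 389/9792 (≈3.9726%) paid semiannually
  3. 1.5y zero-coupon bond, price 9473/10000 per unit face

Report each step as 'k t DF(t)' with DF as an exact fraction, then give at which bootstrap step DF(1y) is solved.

step 1 [0.5y] swap r/2=27/9973: DF=(1 − 27/9973·(0))/(1+27/9973) = 9973/10000 ≈ 0.997300
step 2 [1y] swap r/2=389/19584: DF=(1 − 389/19584·(0.997300))/(1+389/19584) = 9611/10000 ≈ 0.961100
step 3 [1.5y] zero: DF = P = 9473/10000 ≈ 0.947300

1 1/2 9973/10000
2 1 9611/10000
3 3/2 9473/10000
DF(1y) is solved at step 2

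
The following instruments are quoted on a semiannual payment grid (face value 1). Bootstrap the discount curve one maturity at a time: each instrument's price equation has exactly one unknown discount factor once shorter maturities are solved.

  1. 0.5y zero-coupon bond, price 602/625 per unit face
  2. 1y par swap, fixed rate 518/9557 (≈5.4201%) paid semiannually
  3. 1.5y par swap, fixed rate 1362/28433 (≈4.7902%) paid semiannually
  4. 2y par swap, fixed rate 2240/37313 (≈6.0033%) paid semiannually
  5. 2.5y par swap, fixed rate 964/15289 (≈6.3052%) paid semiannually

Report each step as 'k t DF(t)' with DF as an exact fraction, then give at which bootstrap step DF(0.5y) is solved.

1 1/2 602/625
2 1 4741/5000
3 3/2 9319/10000
4 2 111/125
5 5/2 4277/5000
DF(0.5y) is solved at step 1

step 1 [0.5y] zero: DF = P = 602/625 ≈ 0.963200
step 2 [1y] swap r/2=259/9557: DF=(1 − 259/9557·(0.963200))/(1+259/9557) = 4741/5000 ≈ 0.948200
step 3 [1.5y] swap r/2=681/28433: DF=(1 − 681/28433·(0.963200+0.948200))/(1+681/28433) = 9319/10000 ≈ 0.931900
step 4 [2y] swap r/2=1120/37313: DF=(1 − 1120/37313·(0.963200+0.948200+0.931900))/(1+1120/37313) = 111/125 ≈ 0.888000
step 5 [2.5y] swap r/2=482/15289: DF=(1 − 482/15289·(0.963200+0.948200+0.931900+0.888000))/(1+482/15289) = 4277/5000 ≈ 0.855400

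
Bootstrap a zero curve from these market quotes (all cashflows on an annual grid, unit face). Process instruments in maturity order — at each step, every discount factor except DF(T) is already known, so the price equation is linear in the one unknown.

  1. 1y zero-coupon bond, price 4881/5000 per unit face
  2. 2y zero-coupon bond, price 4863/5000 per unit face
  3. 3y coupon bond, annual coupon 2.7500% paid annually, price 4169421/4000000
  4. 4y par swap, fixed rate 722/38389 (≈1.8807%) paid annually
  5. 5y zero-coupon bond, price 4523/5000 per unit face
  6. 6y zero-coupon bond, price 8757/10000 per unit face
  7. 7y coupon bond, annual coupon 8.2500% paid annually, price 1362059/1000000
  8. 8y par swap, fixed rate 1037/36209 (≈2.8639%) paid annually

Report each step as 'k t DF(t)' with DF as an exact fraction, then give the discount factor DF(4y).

step 1 [1y] zero: DF = P = 4881/5000 ≈ 0.976200
step 2 [2y] zero: DF = P = 4863/5000 ≈ 0.972600
step 3 [3y] bond c/1=11/400: DF=(4169421/4000000 − 11/400·(0.976200+0.972600))/(1+11/400) = 9623/10000 ≈ 0.962300
step 4 [4y] swap r/1=722/38389: DF=(1 − 722/38389·(0.976200+0.972600+0.962300))/(1+722/38389) = 4639/5000 ≈ 0.927800
step 5 [5y] zero: DF = P = 4523/5000 ≈ 0.904600
step 6 [6y] zero: DF = P = 8757/10000 ≈ 0.875700
step 7 [7y] bond c/1=33/400: DF=(1362059/1000000 − 33/400·(0.976200+0.972600+0.962300+0.927800+0.904600+0.875700))/(1+33/400) = 83/100 ≈ 0.830000
step 8 [8y] swap r/1=1037/36209: DF=(1 − 1037/36209·(0.976200+0.972600+0.962300+0.927800+0.904600+0.875700+0.830000))/(1+1037/36209) = 3963/5000 ≈ 0.792600

1 1 4881/5000
2 2 4863/5000
3 3 9623/10000
4 4 4639/5000
5 5 4523/5000
6 6 8757/10000
7 7 83/100
8 8 3963/5000
DF(4y) = 4639/5000 ≈ 0.927800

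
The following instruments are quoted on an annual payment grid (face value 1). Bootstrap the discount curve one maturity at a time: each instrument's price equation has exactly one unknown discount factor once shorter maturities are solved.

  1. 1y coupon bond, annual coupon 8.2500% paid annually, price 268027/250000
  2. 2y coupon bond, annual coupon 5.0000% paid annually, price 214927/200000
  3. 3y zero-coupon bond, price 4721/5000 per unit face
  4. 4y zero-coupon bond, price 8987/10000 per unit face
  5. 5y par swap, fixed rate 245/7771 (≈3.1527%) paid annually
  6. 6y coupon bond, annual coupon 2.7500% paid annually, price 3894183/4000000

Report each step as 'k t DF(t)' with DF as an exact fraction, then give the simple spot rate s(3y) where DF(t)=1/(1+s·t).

step 1 [1y] bond c/1=33/400: DF=(268027/250000 − 33/400·(0))/(1+33/400) = 619/625 ≈ 0.990400
step 2 [2y] bond c/1=1/20: DF=(214927/200000 − 1/20·(0.990400))/(1+1/20) = 9763/10000 ≈ 0.976300
step 3 [3y] zero: DF = P = 4721/5000 ≈ 0.944200
step 4 [4y] zero: DF = P = 8987/10000 ≈ 0.898700
step 5 [5y] swap r/1=245/7771: DF=(1 − 245/7771·(0.990400+0.976300+0.944200+0.898700))/(1+245/7771) = 853/1000 ≈ 0.853000
step 6 [6y] bond c/1=11/400: DF=(3894183/4000000 − 11/400·(0.990400+0.976300+0.944200+0.898700+0.853000))/(1+11/400) = 8227/10000 ≈ 0.822700

1 1 619/625
2 2 9763/10000
3 3 4721/5000
4 4 8987/10000
5 5 853/1000
6 6 8227/10000
s(3y) = (1/(4721/5000) − 1)/(3) = 93/4721 ≈ 1.9699%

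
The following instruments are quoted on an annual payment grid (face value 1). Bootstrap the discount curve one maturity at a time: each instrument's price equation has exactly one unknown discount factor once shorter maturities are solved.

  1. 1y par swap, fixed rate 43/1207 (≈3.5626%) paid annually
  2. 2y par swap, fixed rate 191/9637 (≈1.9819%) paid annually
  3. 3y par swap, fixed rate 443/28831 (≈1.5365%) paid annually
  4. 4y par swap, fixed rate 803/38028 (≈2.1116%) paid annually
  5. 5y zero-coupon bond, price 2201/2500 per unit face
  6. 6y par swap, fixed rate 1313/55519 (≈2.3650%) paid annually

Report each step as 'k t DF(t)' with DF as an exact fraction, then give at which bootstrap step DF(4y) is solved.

1 1 1207/1250
2 2 4809/5000
3 3 9557/10000
4 4 9197/10000
5 5 2201/2500
6 6 8687/10000
DF(4y) is solved at step 4

step 1 [1y] swap r/1=43/1207: DF=(1 − 43/1207·(0))/(1+43/1207) = 1207/1250 ≈ 0.965600
step 2 [2y] swap r/1=191/9637: DF=(1 − 191/9637·(0.965600))/(1+191/9637) = 4809/5000 ≈ 0.961800
step 3 [3y] swap r/1=443/28831: DF=(1 − 443/28831·(0.965600+0.961800))/(1+443/28831) = 9557/10000 ≈ 0.955700
step 4 [4y] swap r/1=803/38028: DF=(1 − 803/38028·(0.965600+0.961800+0.955700))/(1+803/38028) = 9197/10000 ≈ 0.919700
step 5 [5y] zero: DF = P = 2201/2500 ≈ 0.880400
step 6 [6y] swap r/1=1313/55519: DF=(1 − 1313/55519·(0.965600+0.961800+0.955700+0.919700+0.880400))/(1+1313/55519) = 8687/10000 ≈ 0.868700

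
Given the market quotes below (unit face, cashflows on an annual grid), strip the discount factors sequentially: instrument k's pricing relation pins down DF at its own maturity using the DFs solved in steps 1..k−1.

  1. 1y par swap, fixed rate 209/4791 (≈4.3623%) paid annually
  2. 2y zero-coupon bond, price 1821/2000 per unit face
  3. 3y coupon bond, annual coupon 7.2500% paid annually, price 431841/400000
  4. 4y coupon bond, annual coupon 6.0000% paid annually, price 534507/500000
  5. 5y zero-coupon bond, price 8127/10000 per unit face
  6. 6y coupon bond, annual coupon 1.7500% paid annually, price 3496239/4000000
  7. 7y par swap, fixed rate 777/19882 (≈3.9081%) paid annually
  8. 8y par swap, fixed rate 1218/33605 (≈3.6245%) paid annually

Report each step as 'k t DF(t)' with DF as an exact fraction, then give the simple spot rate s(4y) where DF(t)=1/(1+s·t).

step 1 [1y] swap r/1=209/4791: DF=(1 − 209/4791·(0))/(1+209/4791) = 4791/5000 ≈ 0.958200
step 2 [2y] zero: DF = P = 1821/2000 ≈ 0.910500
step 3 [3y] bond c/1=29/400: DF=(431841/400000 − 29/400·(0.958200+0.910500))/(1+29/400) = 8803/10000 ≈ 0.880300
step 4 [4y] bond c/1=3/50: DF=(534507/500000 − 3/50·(0.958200+0.910500+0.880300))/(1+3/50) = 8529/10000 ≈ 0.852900
step 5 [5y] zero: DF = P = 8127/10000 ≈ 0.812700
step 6 [6y] bond c/1=7/400: DF=(3496239/4000000 − 7/400·(0.958200+0.910500+0.880300+0.852900+0.812700))/(1+7/400) = 7831/10000 ≈ 0.783100
step 7 [7y] swap r/1=777/19882: DF=(1 − 777/19882·(0.958200+0.910500+0.880300+0.852900+0.812700+0.783100))/(1+777/19882) = 7669/10000 ≈ 0.766900
step 8 [8y] swap r/1=1218/33605: DF=(1 − 1218/33605·(0.958200+0.910500+0.880300+0.852900+0.812700+0.783100+0.766900))/(1+1218/33605) = 1891/2500 ≈ 0.756400

1 1 4791/5000
2 2 1821/2000
3 3 8803/10000
4 4 8529/10000
5 5 8127/10000
6 6 7831/10000
7 7 7669/10000
8 8 1891/2500
s(4y) = (1/(8529/10000) − 1)/(4) = 1471/34116 ≈ 4.3118%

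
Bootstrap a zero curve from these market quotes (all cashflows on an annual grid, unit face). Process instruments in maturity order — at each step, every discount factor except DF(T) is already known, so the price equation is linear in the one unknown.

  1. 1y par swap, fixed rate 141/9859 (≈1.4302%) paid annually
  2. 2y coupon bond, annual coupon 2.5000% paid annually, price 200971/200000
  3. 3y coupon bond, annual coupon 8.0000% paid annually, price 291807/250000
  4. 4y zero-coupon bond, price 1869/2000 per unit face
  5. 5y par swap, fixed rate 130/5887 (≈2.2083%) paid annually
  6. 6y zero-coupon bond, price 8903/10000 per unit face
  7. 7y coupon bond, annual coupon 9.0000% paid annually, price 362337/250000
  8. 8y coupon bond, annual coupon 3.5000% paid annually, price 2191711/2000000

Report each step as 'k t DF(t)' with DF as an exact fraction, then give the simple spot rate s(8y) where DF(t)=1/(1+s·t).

step 1 [1y] swap r/1=141/9859: DF=(1 − 141/9859·(0))/(1+141/9859) = 9859/10000 ≈ 0.985900
step 2 [2y] bond c/1=1/40: DF=(200971/200000 − 1/40·(0.985900))/(1+1/40) = 9563/10000 ≈ 0.956300
step 3 [3y] bond c/1=2/25: DF=(291807/250000 − 2/25·(0.985900+0.956300))/(1+2/25) = 9369/10000 ≈ 0.936900
step 4 [4y] zero: DF = P = 1869/2000 ≈ 0.934500
step 5 [5y] swap r/1=130/5887: DF=(1 − 130/5887·(0.985900+0.956300+0.936900+0.934500))/(1+130/5887) = 112/125 ≈ 0.896000
step 6 [6y] zero: DF = P = 8903/10000 ≈ 0.890300
step 7 [7y] bond c/1=9/100: DF=(362337/250000 − 9/100·(0.985900+0.956300+0.936900+0.934500+0.896000+0.890300))/(1+9/100) = 8673/10000 ≈ 0.867300
step 8 [8y] bond c/1=7/200: DF=(2191711/2000000 − 7/200·(0.985900+0.956300+0.936900+0.934500+0.896000+0.890300+0.867300))/(1+7/200) = 8401/10000 ≈ 0.840100

1 1 9859/10000
2 2 9563/10000
3 3 9369/10000
4 4 1869/2000
5 5 112/125
6 6 8903/10000
7 7 8673/10000
8 8 8401/10000
s(8y) = (1/(8401/10000) − 1)/(8) = 1599/67208 ≈ 2.3792%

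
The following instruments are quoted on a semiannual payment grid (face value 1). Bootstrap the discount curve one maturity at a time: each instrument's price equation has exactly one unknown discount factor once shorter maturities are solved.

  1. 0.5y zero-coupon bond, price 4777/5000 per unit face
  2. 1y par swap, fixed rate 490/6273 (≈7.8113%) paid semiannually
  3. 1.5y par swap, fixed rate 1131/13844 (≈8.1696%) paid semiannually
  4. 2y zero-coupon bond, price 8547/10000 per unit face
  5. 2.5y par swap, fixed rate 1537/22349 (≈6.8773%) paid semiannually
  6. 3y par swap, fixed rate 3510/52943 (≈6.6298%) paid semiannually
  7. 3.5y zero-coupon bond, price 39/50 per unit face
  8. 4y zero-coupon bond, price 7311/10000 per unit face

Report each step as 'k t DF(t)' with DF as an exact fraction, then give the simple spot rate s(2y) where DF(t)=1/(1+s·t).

1 1/2 4777/5000
2 1 1853/2000
3 3/2 8869/10000
4 2 8547/10000
5 5/2 8463/10000
6 3 1649/2000
7 7/2 39/50
8 4 7311/10000
s(2y) = (1/(8547/10000) − 1)/(2) = 1453/17094 ≈ 8.5001%

step 1 [0.5y] zero: DF = P = 4777/5000 ≈ 0.955400
step 2 [1y] swap r/2=245/6273: DF=(1 − 245/6273·(0.955400))/(1+245/6273) = 1853/2000 ≈ 0.926500
step 3 [1.5y] swap r/2=1131/27688: DF=(1 − 1131/27688·(0.955400+0.926500))/(1+1131/27688) = 8869/10000 ≈ 0.886900
step 4 [2y] zero: DF = P = 8547/10000 ≈ 0.854700
step 5 [2.5y] swap r/2=1537/44698: DF=(1 − 1537/44698·(0.955400+0.926500+0.886900+0.854700))/(1+1537/44698) = 8463/10000 ≈ 0.846300
step 6 [3y] swap r/2=1755/52943: DF=(1 − 1755/52943·(0.955400+0.926500+0.886900+0.854700+0.846300))/(1+1755/52943) = 1649/2000 ≈ 0.824500
step 7 [3.5y] zero: DF = P = 39/50 ≈ 0.780000
step 8 [4y] zero: DF = P = 7311/10000 ≈ 0.731100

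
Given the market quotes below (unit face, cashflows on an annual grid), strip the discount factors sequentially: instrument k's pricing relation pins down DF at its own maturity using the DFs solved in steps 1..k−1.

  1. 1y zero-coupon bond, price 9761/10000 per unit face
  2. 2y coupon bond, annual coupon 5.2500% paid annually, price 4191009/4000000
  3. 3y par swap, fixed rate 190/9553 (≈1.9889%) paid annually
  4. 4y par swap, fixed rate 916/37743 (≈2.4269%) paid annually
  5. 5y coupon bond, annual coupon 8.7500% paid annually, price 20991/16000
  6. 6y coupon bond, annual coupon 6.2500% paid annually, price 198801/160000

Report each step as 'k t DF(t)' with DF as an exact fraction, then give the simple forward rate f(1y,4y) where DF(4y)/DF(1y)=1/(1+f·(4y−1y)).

1 1 9761/10000
2 2 2367/2500
3 3 943/1000
4 4 2271/2500
5 5 9027/10000
6 6 8943/10000
f(1y,4y) = ((9761/10000)/(2271/2500) − 1)/(3) = 677/27252 ≈ 2.4842%

step 1 [1y] zero: DF = P = 9761/10000 ≈ 0.976100
step 2 [2y] bond c/1=21/400: DF=(4191009/4000000 − 21/400·(0.976100))/(1+21/400) = 2367/2500 ≈ 0.946800
step 3 [3y] swap r/1=190/9553: DF=(1 − 190/9553·(0.976100+0.946800))/(1+190/9553) = 943/1000 ≈ 0.943000
step 4 [4y] swap r/1=916/37743: DF=(1 − 916/37743·(0.976100+0.946800+0.943000))/(1+916/37743) = 2271/2500 ≈ 0.908400
step 5 [5y] bond c/1=7/80: DF=(20991/16000 − 7/80·(0.976100+0.946800+0.943000+0.908400))/(1+7/80) = 9027/10000 ≈ 0.902700
step 6 [6y] bond c/1=1/16: DF=(198801/160000 − 1/16·(0.976100+0.946800+0.943000+0.908400+0.902700))/(1+1/16) = 8943/10000 ≈ 0.894300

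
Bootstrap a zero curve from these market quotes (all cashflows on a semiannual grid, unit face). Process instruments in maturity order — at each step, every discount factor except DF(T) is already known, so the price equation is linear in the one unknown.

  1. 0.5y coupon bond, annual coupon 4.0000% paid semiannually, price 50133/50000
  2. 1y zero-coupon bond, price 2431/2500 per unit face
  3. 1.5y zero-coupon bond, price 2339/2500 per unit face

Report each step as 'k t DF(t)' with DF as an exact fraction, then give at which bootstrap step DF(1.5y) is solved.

step 1 [0.5y] bond c/2=1/50: DF=(50133/50000 − 1/50·(0))/(1+1/50) = 983/1000 ≈ 0.983000
step 2 [1y] zero: DF = P = 2431/2500 ≈ 0.972400
step 3 [1.5y] zero: DF = P = 2339/2500 ≈ 0.935600

1 1/2 983/1000
2 1 2431/2500
3 3/2 2339/2500
DF(1.5y) is solved at step 3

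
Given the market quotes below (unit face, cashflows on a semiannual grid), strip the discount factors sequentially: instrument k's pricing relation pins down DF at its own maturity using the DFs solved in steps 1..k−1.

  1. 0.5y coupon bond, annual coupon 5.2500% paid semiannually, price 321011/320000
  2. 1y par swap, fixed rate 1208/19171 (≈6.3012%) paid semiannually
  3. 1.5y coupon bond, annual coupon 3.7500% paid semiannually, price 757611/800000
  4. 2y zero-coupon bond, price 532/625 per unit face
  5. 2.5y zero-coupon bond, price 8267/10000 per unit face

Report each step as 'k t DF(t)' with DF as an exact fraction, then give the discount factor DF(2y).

1 1/2 391/400
2 1 2349/2500
3 3/2 8943/10000
4 2 532/625
5 5/2 8267/10000
DF(2y) = 532/625 ≈ 0.851200

step 1 [0.5y] bond c/2=21/800: DF=(321011/320000 − 21/800·(0))/(1+21/800) = 391/400 ≈ 0.977500
step 2 [1y] swap r/2=604/19171: DF=(1 − 604/19171·(0.977500))/(1+604/19171) = 2349/2500 ≈ 0.939600
step 3 [1.5y] bond c/2=3/160: DF=(757611/800000 − 3/160·(0.977500+0.939600))/(1+3/160) = 8943/10000 ≈ 0.894300
step 4 [2y] zero: DF = P = 532/625 ≈ 0.851200
step 5 [2.5y] zero: DF = P = 8267/10000 ≈ 0.826700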